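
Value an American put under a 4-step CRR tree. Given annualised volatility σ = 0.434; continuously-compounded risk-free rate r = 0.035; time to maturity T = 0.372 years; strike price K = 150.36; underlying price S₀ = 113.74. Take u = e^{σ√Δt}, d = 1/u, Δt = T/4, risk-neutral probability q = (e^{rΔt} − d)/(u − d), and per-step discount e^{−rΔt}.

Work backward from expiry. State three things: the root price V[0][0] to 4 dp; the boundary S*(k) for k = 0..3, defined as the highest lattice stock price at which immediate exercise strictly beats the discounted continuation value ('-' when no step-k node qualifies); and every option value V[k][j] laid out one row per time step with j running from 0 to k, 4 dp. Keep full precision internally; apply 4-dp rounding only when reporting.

price = 37.9597
boundary = - 99.6399 113.7400 129.8354
tree:
37.9597
50.7201 24.3521
63.0722 36.6200 11.1871
73.8931 50.7201 20.5246 1.1168
83.3725 63.0722 36.6200 2.1516 0.0000

params: Δt=0.09300 u=1.14151 d=0.87603 q=0.47924 e^(-rΔt)=0.99675
t_4 payoffs: 83.3725 63.0722 36.6200 2.1516 0.0000
t_3: node(3,0) S=76.4669 payoff=73.8931 vs cont=73.4044 → 73.8931 [stop]  node(3,1) S=99.6399 payoff=50.7201 vs cont=50.2314 → 50.7201 [stop]  node(3,2) S=129.8354 payoff=20.5246 vs cont=20.0360 → 20.5246 [stop]  node(3,3) S=169.1814 payoff=0.0000 vs cont=1.1168 → 1.1168 [wait]  ⇒ S*(3)=129.8354
t_2: node(2,0) S=87.2878 payoff=63.0722 vs cont=62.5836 → 63.0722 [stop]  node(2,1) S=113.7400 payoff=36.6200 vs cont=36.1314 → 36.6200 [stop]  node(2,2) S=148.2084 payoff=2.1516 vs cont=11.1871 → 11.1871 [wait]  ⇒ S*(2)=113.7400
t_1: node(1,0) S=99.6399 payoff=50.7201 vs cont=50.2314 → 50.7201 [stop]  node(1,1) S=129.8354 payoff=20.5246 vs cont=24.3521 → 24.3521 [wait]  ⇒ S*(1)=99.6399
t_0: node(0,0) S=113.7400 payoff=36.6200 vs cont=37.9597 → 37.9597 [wait]  ⇒ S*(0)=-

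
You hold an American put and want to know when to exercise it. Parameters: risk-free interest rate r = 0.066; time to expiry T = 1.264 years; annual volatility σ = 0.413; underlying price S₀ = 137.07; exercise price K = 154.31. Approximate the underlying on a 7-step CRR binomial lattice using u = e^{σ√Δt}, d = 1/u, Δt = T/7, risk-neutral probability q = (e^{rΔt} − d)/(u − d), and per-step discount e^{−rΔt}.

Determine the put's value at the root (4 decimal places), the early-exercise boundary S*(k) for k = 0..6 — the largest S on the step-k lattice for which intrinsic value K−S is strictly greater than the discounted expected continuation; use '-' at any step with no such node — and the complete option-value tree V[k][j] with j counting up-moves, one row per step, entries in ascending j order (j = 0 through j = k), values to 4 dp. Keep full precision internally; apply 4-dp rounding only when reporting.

price = 30.3142
boundary = - - 96.4953 80.9632 96.4953 115.0070 96.4953
tree:
30.3142
42.6242 18.2545
57.8147 27.8699 8.7018
73.3468 41.0546 14.8407 2.5308
86.3788 57.8147 24.6297 5.0240 0.0000
97.3131 73.3468 39.3030 9.9733 0.0000 0.0000
106.4874 86.3788 57.8147 19.7985 0.0000 0.0000 0.0000
114.1850 97.3131 73.3468 39.3030 0.0000 0.0000 0.0000 0.0000

Δt=0.18057, u=1.19184, d=0.83904, q=0.49022, disc=e^(-rΔt)=0.98815
k=7 terminal: V=max(K-S,0) → 114.1850 97.3131 73.3468 39.3030 0.0000 0.0000 0.0000 0.0000
k=6: j=0 S=47.8226 intr=106.4874 cont=104.6593 V=106.4874[EX]; j=1 S=67.9312 intr=86.3788 cont=84.5507 V=86.3788[EX]; j=2 S=96.4953 intr=57.8147 cont=55.9866 V=57.8147[EX]; j=3 S=137.0700 intr=17.2400 cont=19.7985 V=19.7985[hold]; j=4 S=194.7058 intr=0.0000 cont=0.0000 V=0.0000[hold]; j=5 S=276.5765 intr=0.0000 cont=0.0000 V=0.0000[hold]; j=6 S=392.8727 intr=0.0000 cont=0.0000 V=0.0000[hold]  S*(6)=96.4953
k=5: j=0 S=56.9969 intr=97.3131 cont=95.4850 V=97.3131[EX]; j=1 S=80.9632 intr=73.3468 cont=71.5187 V=73.3468[EX]; j=2 S=115.0070 intr=39.3030 cont=38.7143 V=39.3030[EX]; j=3 S=163.3656 intr=0.0000 cont=9.9733 V=9.9733[hold]; j=4 S=232.0583 intr=0.0000 cont=0.0000 V=0.0000[hold]; j=5 S=329.6352 intr=0.0000 cont=0.0000 V=0.0000[hold]  S*(5)=115.0070
k=4: j=0 S=67.9312 intr=86.3788 cont=84.5507 V=86.3788[EX]; j=1 S=96.4953 intr=57.8147 cont=55.9866 V=57.8147[EX]; j=2 S=137.0700 intr=17.2400 cont=24.6297 V=24.6297[hold]; j=3 S=194.7058 intr=0.0000 cont=5.0240 V=5.0240[hold]; j=4 S=276.5765 intr=0.0000 cont=0.0000 V=0.0000[hold]  S*(4)=96.4953
k=3: j=0 S=80.9632 intr=73.3468 cont=71.5187 V=73.3468[EX]; j=1 S=115.0070 intr=39.3030 cont=41.0546 V=41.0546[hold]; j=2 S=163.3656 intr=0.0000 cont=14.8407 V=14.8407[hold]; j=3 S=232.0583 intr=0.0000 cont=2.5308 V=2.5308[hold]  S*(3)=80.9632
k=2: j=0 S=96.4953 intr=57.8147 cont=56.8351 V=57.8147[EX]; j=1 S=137.0700 intr=17.2400 cont=27.8699 V=27.8699[hold]; j=2 S=194.7058 intr=0.0000 cont=8.7018 V=8.7018[hold]  S*(2)=96.4953
k=1: j=0 S=115.0070 intr=39.3030 cont=42.6242 V=42.6242[hold]; j=1 S=163.3656 intr=0.0000 cont=18.2545 V=18.2545[hold]  S*(1)=-
k=0: j=0 S=137.0700 intr=17.2400 cont=30.3142 V=30.3142[hold]  S*(0)=-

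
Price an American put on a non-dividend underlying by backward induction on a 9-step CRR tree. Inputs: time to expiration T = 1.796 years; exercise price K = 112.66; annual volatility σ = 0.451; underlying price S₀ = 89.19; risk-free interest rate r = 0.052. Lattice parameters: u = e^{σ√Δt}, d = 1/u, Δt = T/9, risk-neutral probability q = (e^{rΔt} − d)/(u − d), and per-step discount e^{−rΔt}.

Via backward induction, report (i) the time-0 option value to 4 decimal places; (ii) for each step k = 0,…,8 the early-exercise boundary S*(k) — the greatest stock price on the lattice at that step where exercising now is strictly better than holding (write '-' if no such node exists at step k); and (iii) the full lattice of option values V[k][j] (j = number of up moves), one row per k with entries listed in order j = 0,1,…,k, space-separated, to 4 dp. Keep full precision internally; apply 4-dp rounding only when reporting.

params: Δt=0.19956 u=1.22320 d=0.81753 q=0.47552 e^(-rΔt)=0.98968
t_9 payoffs: 98.1106 90.8910 80.0890 63.9267 39.7446 3.5629 0.0000 0.0000 0.0000 0.0000
t_8: node(8,0) S=17.7968 payoff=94.8632 vs cont=93.7002 → 94.8632 [stop]  node(8,1) S=26.6278 payoff=86.0322 vs cont=84.8692 → 86.0322 [stop]  node(8,2) S=39.8408 payoff=72.8192 vs cont=71.6561 → 72.8192 [stop]  node(8,3) S=59.6104 payoff=53.0496 vs cont=51.8865 → 53.0496 [stop]  node(8,4) S=89.1900 payoff=23.4700 vs cont=22.3070 → 23.4700 [stop]  node(8,5) S=133.4474 payoff=0.0000 vs cont=1.8494 → 1.8494 [wait]  node(8,6) S=199.6659 payoff=0.0000 vs cont=0.0000 → 0.0000 [wait]  node(8,7) S=298.7430 payoff=0.0000 vs cont=0.0000 → 0.0000 [wait]  node(8,8) S=446.9835 payoff=0.0000 vs cont=0.0000 → 0.0000 [wait]  ⇒ S*(8)=89.1900
t_7: node(7,0) S=21.7690 payoff=90.8910 vs cont=89.7280 → 90.8910 [stop]  node(7,1) S=32.5710 payoff=80.0890 vs cont=78.9259 → 80.0890 [stop]  node(7,2) S=48.7333 payoff=63.9267 vs cont=62.7637 → 63.9267 [stop]  node(7,3) S=72.9154 payoff=39.7446 vs cont=38.5816 → 39.7446 [stop]  node(7,4) S=109.0971 payoff=3.5629 vs cont=13.0529 → 13.0529 [wait]  node(7,5) S=163.2326 payoff=0.0000 vs cont=0.9600 → 0.9600 [wait]  node(7,6) S=244.2310 payoff=0.0000 vs cont=0.0000 → 0.0000 [wait]  node(7,7) S=365.4219 payoff=0.0000 vs cont=0.0000 → 0.0000 [wait]  ⇒ S*(7)=72.9154
t_6: node(6,0) S=26.6278 payoff=86.0322 vs cont=84.8692 → 86.0322 [stop]  node(6,1) S=39.8408 payoff=72.8192 vs cont=71.6561 → 72.8192 [stop]  node(6,2) S=59.6104 payoff=53.0496 vs cont=51.8865 → 53.0496 [stop]  node(6,3) S=89.1900 payoff=23.4700 vs cont=26.7730 → 26.7730 [wait]  node(6,4) S=133.4474 payoff=0.0000 vs cont=7.2272 → 7.2272 [wait]  node(6,5) S=199.6659 payoff=0.0000 vs cont=0.4983 → 0.4983 [wait]  node(6,6) S=298.7430 payoff=0.0000 vs cont=0.0000 → 0.0000 [wait]  ⇒ S*(6)=59.6104
t_5: node(5,0) S=32.5710 payoff=80.0890 vs cont=78.9259 → 80.0890 [stop]  node(5,1) S=48.7333 payoff=63.9267 vs cont=62.7637 → 63.9267 [stop]  node(5,2) S=72.9154 payoff=39.7446 vs cont=40.1360 → 40.1360 [wait]  node(5,3) S=109.0971 payoff=3.5629 vs cont=17.2982 → 17.2982 [wait]  node(5,4) S=163.2326 payoff=0.0000 vs cont=3.9859 → 3.9859 [wait]  node(5,5) S=244.2310 payoff=0.0000 vs cont=0.2586 → 0.2586 [wait]  ⇒ S*(5)=48.7333
t_4: node(4,0) S=39.8408 payoff=72.8192 vs cont=71.6561 → 72.8192 [stop]  node(4,1) S=59.6104 payoff=53.0496 vs cont=52.0707 → 53.0496 [stop]  node(4,2) S=89.1900 payoff=23.4700 vs cont=28.9741 → 28.9741 [wait]  node(4,3) S=133.4474 payoff=0.0000 vs cont=10.8548 → 10.8548 [wait]  node(4,4) S=199.6659 payoff=0.0000 vs cont=2.1907 → 2.1907 [wait]  ⇒ S*(4)=59.6104
t_3: node(3,0) S=48.7333 payoff=63.9267 vs cont=62.7637 → 63.9267 [stop]  node(3,1) S=72.9154 payoff=39.7446 vs cont=41.1718 → 41.1718 [wait]  node(3,2) S=109.0971 payoff=3.5629 vs cont=20.1479 → 20.1479 [wait]  node(3,3) S=163.2326 payoff=0.0000 vs cont=6.6654 → 6.6654 [wait]  ⇒ S*(3)=48.7333
t_2: node(2,0) S=59.6104 payoff=53.0496 vs cont=52.5582 → 53.0496 [stop]  node(2,1) S=89.1900 payoff=23.4700 vs cont=30.8528 → 30.8528 [wait]  node(2,2) S=133.4474 payoff=0.0000 vs cont=13.5949 → 13.5949 [wait]  ⇒ S*(2)=59.6104
t_1: node(1,0) S=72.9154 payoff=39.7446 vs cont=42.0560 → 42.0560 [wait]  node(1,1) S=109.0971 payoff=3.5629 vs cont=22.4127 → 22.4127 [wait]  ⇒ S*(1)=-
t_0: node(0,0) S=89.1900 payoff=23.4700 vs cont=32.3776 → 32.3776 [wait]  ⇒ S*(0)=-

price = 32.3776
boundary = - - 59.6104 48.7333 59.6104 48.7333 59.6104 72.9154 89.1900
tree:
32.3776
42.0560 22.4127
53.0496 30.8528 13.5949
63.9267 41.1718 20.1479 6.6654
72.8192 53.0496 28.9741 10.8548 2.1907
80.0890 63.9267 40.1360 17.2982 3.9859 0.2586
86.0322 72.8192 53.0496 26.7730 7.2272 0.4983 0.0000
90.8910 80.0890 63.9267 39.7446 13.0529 0.9600 0.0000 0.0000
94.8632 86.0322 72.8192 53.0496 23.4700 1.8494 0.0000 0.0000 0.0000
98.1106 90.8910 80.0890 63.9267 39.7446 3.5629 0.0000 0.0000 0.0000 0.0000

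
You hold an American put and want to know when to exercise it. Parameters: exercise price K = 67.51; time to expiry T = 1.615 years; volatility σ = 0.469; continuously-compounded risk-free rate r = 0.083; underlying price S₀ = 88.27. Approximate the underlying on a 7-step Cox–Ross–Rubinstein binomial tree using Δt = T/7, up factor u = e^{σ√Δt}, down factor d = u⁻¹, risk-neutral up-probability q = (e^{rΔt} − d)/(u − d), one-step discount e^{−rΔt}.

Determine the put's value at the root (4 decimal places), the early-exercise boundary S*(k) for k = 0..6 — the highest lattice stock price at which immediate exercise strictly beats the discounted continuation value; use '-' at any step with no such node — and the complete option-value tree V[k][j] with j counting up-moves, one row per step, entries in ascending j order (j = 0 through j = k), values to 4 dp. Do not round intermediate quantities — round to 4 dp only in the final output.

Δt=0.23071  u=1.25267  d=0.79830  q=0.48647  discount=0.98103
step 7 (expiry): payoffs max(K−S,0) = 49.2724 38.8921 22.6036 0.0000 0.0000 0.0000 0.0000 0.0000
step 6: (k=6,j=0): S=22.8456, (K−S)⁺=44.6644, hold=43.3839 ⇒ V=44.6644 exercise | (k=6,j=1): S=35.8487, (K−S)⁺=31.6613, hold=30.3809 ⇒ V=31.6613 exercise | (k=6,j=2): S=56.2527, (K−S)⁺=11.2573, hold=11.3875 ⇒ V=11.3875 continue | (k=6,j=3): S=88.2700, (K−S)⁺=0.0000, hold=0.0000 ⇒ V=0.0000 continue | (k=6,j=4): S=138.5107, (K−S)⁺=0.0000, hold=0.0000 ⇒ V=0.0000 continue | (k=6,j=5): S=217.3468, (K−S)⁺=0.0000, hold=0.0000 ⇒ V=0.0000 continue | (k=6,j=6): S=341.0541, (K−S)⁺=0.0000, hold=0.0000 ⇒ V=0.0000 continue  boundary S*=35.8487
step 5: (k=5,j=0): S=28.6179, (K−S)⁺=38.8921, hold=37.6116 ⇒ V=38.8921 exercise | (k=5,j=1): S=44.9064, (K−S)⁺=22.6036, hold=21.3853 ⇒ V=22.6036 exercise | (k=5,j=2): S=70.4658, (K−S)⁺=0.0000, hold=5.7369 ⇒ V=5.7369 continue | (k=5,j=3): S=110.5728, (K−S)⁺=0.0000, hold=0.0000 ⇒ V=0.0000 continue | (k=5,j=4): S=173.5075, (K−S)⁺=0.0000, hold=0.0000 ⇒ V=0.0000 continue | (k=5,j=5): S=272.2628, (K−S)⁺=0.0000, hold=0.0000 ⇒ V=0.0000 continue  boundary S*=44.9064
step 4: (k=4,j=0): S=35.8487, (K−S)⁺=31.6613, hold=30.3809 ⇒ V=31.6613 exercise | (k=4,j=1): S=56.2527, (K−S)⁺=11.2573, hold=14.1254 ⇒ V=14.1254 continue | (k=4,j=2): S=88.2700, (K−S)⁺=0.0000, hold=2.8902 ⇒ V=2.8902 continue | (k=4,j=3): S=138.5107, (K−S)⁺=0.0000, hold=0.0000 ⇒ V=0.0000 continue | (k=4,j=4): S=217.3468, (K−S)⁺=0.0000, hold=0.0000 ⇒ V=0.0000 continue  boundary S*=35.8487
step 3: (k=3,j=0): S=44.9064, (K−S)⁺=22.6036, hold=22.6919 ⇒ V=22.6919 continue | (k=3,j=1): S=70.4658, (K−S)⁺=0.0000, hold=8.4956 ⇒ V=8.4956 continue | (k=3,j=2): S=110.5728, (K−S)⁺=0.0000, hold=1.4561 ⇒ V=1.4561 continue | (k=3,j=3): S=173.5075, (K−S)⁺=0.0000, hold=0.0000 ⇒ V=0.0000 continue  boundary S*=-
step 2: (k=2,j=0): S=56.2527, (K−S)⁺=11.2573, hold=15.4864 ⇒ V=15.4864 continue | (k=2,j=1): S=88.2700, (K−S)⁺=0.0000, hold=4.9749 ⇒ V=4.9749 continue | (k=2,j=2): S=138.5107, (K−S)⁺=0.0000, hold=0.7335 ⇒ V=0.7335 continue  boundary S*=-
step 1: (k=1,j=0): S=70.4658, (K−S)⁺=0.0000, hold=10.1761 ⇒ V=10.1761 continue | (k=1,j=1): S=110.5728, (K−S)⁺=0.0000, hold=2.8564 ⇒ V=2.8564 continue  boundary S*=-
step 0: (k=0,j=0): S=88.2700, (K−S)⁺=0.0000, hold=6.4898 ⇒ V=6.4898 continue  boundary S*=-

price = 6.4898
boundary = - - - - 35.8487 44.9064 35.8487
tree:
6.4898
10.1761 2.8564
15.4864 4.9749 0.7335
22.6919 8.4956 1.4561 0.0000
31.6613 14.1254 2.8902 0.0000 0.0000
38.8921 22.6036 5.7369 0.0000 0.0000 0.0000
44.6644 31.6613 11.3875 0.0000 0.0000 0.0000 0.0000
49.2724 38.8921 22.6036 0.0000 0.0000 0.0000 0.0000 0.0000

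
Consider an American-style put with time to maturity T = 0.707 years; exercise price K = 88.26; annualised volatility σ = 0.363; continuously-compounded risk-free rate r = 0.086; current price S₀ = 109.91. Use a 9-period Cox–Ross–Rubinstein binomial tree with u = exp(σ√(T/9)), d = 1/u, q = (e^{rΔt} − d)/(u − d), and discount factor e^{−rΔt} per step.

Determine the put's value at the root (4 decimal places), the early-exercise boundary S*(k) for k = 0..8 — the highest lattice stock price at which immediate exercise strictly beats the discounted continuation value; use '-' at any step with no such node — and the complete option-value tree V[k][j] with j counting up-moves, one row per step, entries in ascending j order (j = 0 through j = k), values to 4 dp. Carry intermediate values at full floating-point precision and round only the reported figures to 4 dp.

Δt=0.07856  u=1.10710  d=0.90326  q=0.50784  discount=0.99327
step 9 (expiry): payoffs max(K−S,0) = 44.2686 34.3414 22.1739 7.2608 0.0000 0.0000 0.0000 0.0000 0.0000 0.0000
step 8: (k=8,j=0): S=48.7028, (K−S)⁺=39.5572, hold=38.9630 ⇒ V=39.5572 exercise | (k=8,j=1): S=59.6931, (K−S)⁺=28.5669, hold=27.9726 ⇒ V=28.5669 exercise | (k=8,j=2): S=73.1637, (K−S)⁺=15.0963, hold=14.5021 ⇒ V=15.0963 exercise | (k=8,j=3): S=89.6739, (K−S)⁺=0.0000, hold=3.5494 ⇒ V=3.5494 continue | (k=8,j=4): S=109.9100, (K−S)⁺=0.0000, hold=0.0000 ⇒ V=0.0000 continue | (k=8,j=5): S=134.7126, (K−S)⁺=0.0000, hold=0.0000 ⇒ V=0.0000 continue | (k=8,j=6): S=165.1122, (K−S)⁺=0.0000, hold=0.0000 ⇒ V=0.0000 continue | (k=8,j=7): S=202.3718, (K−S)⁺=0.0000, hold=0.0000 ⇒ V=0.0000 continue | (k=8,j=8): S=248.0395, (K−S)⁺=0.0000, hold=0.0000 ⇒ V=0.0000 continue  boundary S*=73.1637
step 7: (k=7,j=0): S=53.9186, (K−S)⁺=34.3414, hold=33.7471 ⇒ V=34.3414 exercise | (k=7,j=1): S=66.0861, (K−S)⁺=22.1739, hold=21.5797 ⇒ V=22.1739 exercise | (k=7,j=2): S=80.9992, (K−S)⁺=7.2608, hold=9.1701 ⇒ V=9.1701 continue | (k=7,j=3): S=99.2777, (K−S)⁺=0.0000, hold=1.7351 ⇒ V=1.7351 continue | (k=7,j=4): S=121.6810, (K−S)⁺=0.0000, hold=0.0000 ⇒ V=0.0000 continue | (k=7,j=5): S=149.1398, (K−S)⁺=0.0000, hold=0.0000 ⇒ V=0.0000 continue | (k=7,j=6): S=182.7951, (K−S)⁺=0.0000, hold=0.0000 ⇒ V=0.0000 continue | (k=7,j=7): S=224.0451, (K−S)⁺=0.0000, hold=0.0000 ⇒ V=0.0000 continue  boundary S*=66.0861
step 6: (k=6,j=0): S=59.6931, (K−S)⁺=28.5669, hold=27.9726 ⇒ V=28.5669 exercise | (k=6,j=1): S=73.1637, (K−S)⁺=15.0963, hold=15.4652 ⇒ V=15.4652 continue | (k=6,j=2): S=89.6739, (K−S)⁺=0.0000, hold=5.3580 ⇒ V=5.3580 continue | (k=6,j=3): S=109.9100, (K−S)⁺=0.0000, hold=0.8482 ⇒ V=0.8482 continue | (k=6,j=4): S=134.7126, (K−S)⁺=0.0000, hold=0.0000 ⇒ V=0.0000 continue | (k=6,j=5): S=165.1122, (K−S)⁺=0.0000, hold=0.0000 ⇒ V=0.0000 continue | (k=6,j=6): S=202.3718, (K−S)⁺=0.0000, hold=0.0000 ⇒ V=0.0000 continue  boundary S*=59.6931
step 5: (k=5,j=0): S=66.0861, (K−S)⁺=22.1739, hold=21.7657 ⇒ V=22.1739 exercise | (k=5,j=1): S=80.9992, (K−S)⁺=7.2608, hold=10.2628 ⇒ V=10.2628 continue | (k=5,j=2): S=99.2777, (K−S)⁺=0.0000, hold=3.0471 ⇒ V=3.0471 continue | (k=5,j=3): S=121.6810, (K−S)⁺=0.0000, hold=0.4146 ⇒ V=0.4146 continue | (k=5,j=4): S=149.1398, (K−S)⁺=0.0000, hold=0.0000 ⇒ V=0.0000 continue | (k=5,j=5): S=182.7951, (K−S)⁺=0.0000, hold=0.0000 ⇒ V=0.0000 continue  boundary S*=66.0861
step 4: (k=4,j=0): S=73.1637, (K−S)⁺=15.0963, hold=16.0164 ⇒ V=16.0164 continue | (k=4,j=1): S=89.6739, (K−S)⁺=0.0000, hold=6.5539 ⇒ V=6.5539 continue | (k=4,j=2): S=109.9100, (K−S)⁺=0.0000, hold=1.6987 ⇒ V=1.6987 continue | (k=4,j=3): S=134.7126, (K−S)⁺=0.0000, hold=0.2027 ⇒ V=0.2027 continue | (k=4,j=4): S=165.1122, (K−S)⁺=0.0000, hold=0.0000 ⇒ V=0.0000 continue  boundary S*=-
step 3: (k=3,j=0): S=80.9992, (K−S)⁺=7.2608, hold=11.1354 ⇒ V=11.1354 continue | (k=3,j=1): S=99.2777, (K−S)⁺=0.0000, hold=4.0607 ⇒ V=4.0607 continue | (k=3,j=2): S=121.6810, (K−S)⁺=0.0000, hold=0.9326 ⇒ V=0.9326 continue | (k=3,j=3): S=149.1398, (K−S)⁺=0.0000, hold=0.0991 ⇒ V=0.0991 continue  boundary S*=-
step 2: (k=2,j=0): S=89.6739, (K−S)⁺=0.0000, hold=7.4918 ⇒ V=7.4918 continue | (k=2,j=1): S=109.9100, (K−S)⁺=0.0000, hold=2.4555 ⇒ V=2.4555 continue | (k=2,j=2): S=134.7126, (K−S)⁺=0.0000, hold=0.5059 ⇒ V=0.5059 continue  boundary S*=-
step 1: (k=1,j=0): S=99.2777, (K−S)⁺=0.0000, hold=4.9009 ⇒ V=4.9009 continue | (k=1,j=1): S=121.6810, (K−S)⁺=0.0000, hold=1.4555 ⇒ V=1.4555 continue  boundary S*=-
step 0: (k=0,j=0): S=109.9100, (K−S)⁺=0.0000, hold=3.1300 ⇒ V=3.1300 continue  boundary S*=-

price = 3.1300
boundary = - - - - - 66.0861 59.6931 66.0861 73.1637
tree:
3.1300
4.9009 1.4555
7.4918 2.4555 0.5059
11.1354 4.0607 0.9326 0.0991
16.0164 6.5539 1.6987 0.2027 0.0000
22.1739 10.2628 3.0471 0.4146 0.0000 0.0000
28.5669 15.4652 5.3580 0.8482 0.0000 0.0000 0.0000
34.3414 22.1739 9.1701 1.7351 0.0000 0.0000 0.0000 0.0000
39.5572 28.5669 15.0963 3.5494 0.0000 0.0000 0.0000 0.0000 0.0000
44.2686 34.3414 22.1739 7.2608 0.0000 0.0000 0.0000 0.0000 0.0000 0.0000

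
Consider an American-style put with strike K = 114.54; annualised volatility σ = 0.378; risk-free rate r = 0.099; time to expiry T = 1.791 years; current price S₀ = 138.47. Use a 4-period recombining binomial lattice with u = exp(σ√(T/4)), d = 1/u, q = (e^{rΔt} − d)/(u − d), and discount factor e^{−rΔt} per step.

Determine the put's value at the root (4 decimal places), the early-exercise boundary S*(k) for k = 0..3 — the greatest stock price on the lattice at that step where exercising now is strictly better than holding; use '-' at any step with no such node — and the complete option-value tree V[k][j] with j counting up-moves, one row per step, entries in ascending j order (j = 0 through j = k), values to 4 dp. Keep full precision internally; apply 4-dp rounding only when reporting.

price = 9.3064
boundary = - - 83.4947 64.8351
tree:
9.3064
17.2988 2.8991
31.0453 6.3901 0.0000
49.7049 14.0849 0.0000 0.0000
64.1944 31.0453 0.0000 0.0000 0.0000

Δt=0.44775, u=1.28780, d=0.77652, q=0.52575, disc=e^(-rΔt)=0.95664
k=4 terminal: V=max(K-S,0) → 64.1944 31.0453 0.0000 0.0000 0.0000
k=3: j=0 S=64.8351 intr=49.7049 cont=44.7385 V=49.7049[EX]; j=1 S=107.5245 intr=7.0155 cont=14.0849 V=14.0849[hold]; j=2 S=178.3217 intr=0.0000 cont=0.0000 V=0.0000[hold]; j=3 S=295.7338 intr=0.0000 cont=0.0000 V=0.0000[hold]  S*(3)=64.8351
k=2: j=0 S=83.4947 intr=31.0453 cont=29.6345 V=31.0453[EX]; j=1 S=138.4700 intr=0.0000 cont=6.3901 V=6.3901[hold]; j=2 S=229.6427 intr=0.0000 cont=0.0000 V=0.0000[hold]  S*(2)=83.4947
k=1: j=0 S=107.5245 intr=7.0155 cont=17.2988 V=17.2988[hold]; j=1 S=178.3217 intr=0.0000 cont=2.8991 V=2.8991[hold]  S*(1)=-
k=0: j=0 S=138.4700 intr=0.0000 cont=9.3064 V=9.3064[hold]  S*(0)=-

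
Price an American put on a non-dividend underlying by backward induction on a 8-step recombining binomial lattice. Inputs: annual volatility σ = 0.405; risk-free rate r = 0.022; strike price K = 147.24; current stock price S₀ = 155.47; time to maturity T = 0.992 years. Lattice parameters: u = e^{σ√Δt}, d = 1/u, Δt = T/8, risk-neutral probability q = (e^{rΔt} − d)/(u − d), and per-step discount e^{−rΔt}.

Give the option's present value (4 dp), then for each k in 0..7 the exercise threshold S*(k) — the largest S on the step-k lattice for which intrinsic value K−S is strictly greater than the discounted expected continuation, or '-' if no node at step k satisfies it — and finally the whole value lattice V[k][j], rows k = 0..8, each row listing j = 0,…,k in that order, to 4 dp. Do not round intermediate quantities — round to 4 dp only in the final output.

params: Δt=0.12400 u=1.15329 d=0.86709 q=0.47395 e^(-rΔt)=0.99728
t_8 payoffs: 97.5635 81.1669 59.3583 30.3513 0.0000 0.0000 0.0000 0.0000 0.0000
t_7: node(7,0) S=57.2912 payoff=89.9488 vs cont=89.5477 → 89.9488 [stop]  node(7,1) S=76.2012 payoff=71.0388 vs cont=70.6377 → 71.0388 [stop]  node(7,2) S=101.3528 payoff=45.8872 vs cont=45.4861 → 45.8872 [stop]  node(7,3) S=134.8061 payoff=12.4339 vs cont=15.9228 → 15.9228 [wait]  node(7,4) S=179.3014 payoff=0.0000 vs cont=0.0000 → 0.0000 [wait]  node(7,5) S=238.4831 payoff=0.0000 vs cont=0.0000 → 0.0000 [wait]  node(7,6) S=317.1989 payoff=0.0000 vs cont=0.0000 → 0.0000 [wait]  node(7,7) S=421.8962 payoff=0.0000 vs cont=0.0000 → 0.0000 [wait]  ⇒ S*(7)=101.3528
t_6: node(6,0) S=66.0731 payoff=81.1669 vs cont=80.7658 → 81.1669 [stop]  node(6,1) S=87.8817 payoff=59.3583 vs cont=58.9571 → 59.3583 [stop]  node(6,2) S=116.8887 payoff=30.3513 vs cont=31.5992 → 31.5992 [wait]  node(6,3) S=155.4700 payoff=0.0000 vs cont=8.3533 → 8.3533 [wait]  node(6,4) S=206.7857 payoff=0.0000 vs cont=0.0000 → 0.0000 [wait]  node(6,5) S=275.0392 payoff=0.0000 vs cont=0.0000 → 0.0000 [wait]  node(6,6) S=365.8210 payoff=0.0000 vs cont=0.0000 → 0.0000 [wait]  ⇒ S*(6)=87.8817
t_5: node(5,0) S=76.2012 payoff=71.0388 vs cont=70.6377 → 71.0388 [stop]  node(5,1) S=101.3528 payoff=45.8872 vs cont=46.0760 → 46.0760 [wait]  node(5,2) S=134.8061 payoff=12.4339 vs cont=20.5257 → 20.5257 [wait]  node(5,3) S=179.3014 payoff=0.0000 vs cont=4.3823 → 4.3823 [wait]  node(5,4) S=238.4831 payoff=0.0000 vs cont=0.0000 → 0.0000 [wait]  node(5,5) S=317.1989 payoff=0.0000 vs cont=0.0000 → 0.0000 [wait]  ⇒ S*(5)=76.2012
t_4: node(4,0) S=87.8817 payoff=59.3583 vs cont=59.0463 → 59.3583 [stop]  node(4,1) S=116.8887 payoff=30.3513 vs cont=33.8739 → 33.8739 [wait]  node(4,2) S=155.4700 payoff=0.0000 vs cont=12.8394 → 12.8394 [wait]  node(4,3) S=206.7857 payoff=0.0000 vs cont=2.2990 → 2.2990 [wait]  node(4,4) S=275.0392 payoff=0.0000 vs cont=0.0000 → 0.0000 [wait]  ⇒ S*(4)=87.8817
t_3: node(3,0) S=101.3528 payoff=45.8872 vs cont=47.1511 → 47.1511 [wait]  node(3,1) S=134.8061 payoff=12.4339 vs cont=23.8394 → 23.8394 [wait]  node(3,2) S=179.3014 payoff=0.0000 vs cont=7.8224 → 7.8224 [wait]  node(3,3) S=238.4831 payoff=0.0000 vs cont=1.2061 → 1.2061 [wait]  ⇒ S*(3)=-
t_2: node(2,0) S=116.8887 payoff=30.3513 vs cont=36.0042 → 36.0042 [wait]  node(2,1) S=155.4700 payoff=0.0000 vs cont=16.2039 → 16.2039 [wait]  node(2,2) S=206.7857 payoff=0.0000 vs cont=4.6738 → 4.6738 [wait]  ⇒ S*(2)=-
t_1: node(1,0) S=134.8061 payoff=12.4339 vs cont=26.5473 → 26.5473 [wait]  node(1,1) S=179.3014 payoff=0.0000 vs cont=10.7099 → 10.7099 [wait]  ⇒ S*(1)=-
t_0: node(0,0) S=155.4700 payoff=0.0000 vs cont=18.9893 → 18.9893 [wait]  ⇒ S*(0)=-

price = 18.9893
boundary = - - - - 87.8817 76.2012 87.8817 101.3528
tree:
18.9893
26.5473 10.7099
36.0042 16.2039 4.6738
47.1511 23.8394 7.8224 1.2061
59.3583 33.8739 12.8394 2.2990 0.0000
71.0388 46.0760 20.5257 4.3823 0.0000 0.0000
81.1669 59.3583 31.5992 8.3533 0.0000 0.0000 0.0000
89.9488 71.0388 45.8872 15.9228 0.0000 0.0000 0.0000 0.0000
97.5635 81.1669 59.3583 30.3513 0.0000 0.0000 0.0000 0.0000 0.0000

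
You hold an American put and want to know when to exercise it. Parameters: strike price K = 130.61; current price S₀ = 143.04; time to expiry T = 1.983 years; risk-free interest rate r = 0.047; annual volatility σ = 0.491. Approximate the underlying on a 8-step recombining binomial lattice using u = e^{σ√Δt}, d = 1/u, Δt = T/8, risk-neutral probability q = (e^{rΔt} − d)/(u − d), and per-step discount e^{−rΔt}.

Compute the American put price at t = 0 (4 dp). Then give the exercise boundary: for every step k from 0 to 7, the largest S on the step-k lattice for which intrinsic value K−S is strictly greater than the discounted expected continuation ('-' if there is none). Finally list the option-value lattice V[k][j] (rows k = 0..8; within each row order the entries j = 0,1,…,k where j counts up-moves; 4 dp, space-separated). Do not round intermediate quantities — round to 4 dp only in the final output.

price = 25.7782
boundary = - - - 68.7008 53.8018 68.7008 53.8018 68.7008
tree:
25.7782
35.6366 14.9930
47.7989 22.4280 6.7464
61.9092 32.6381 11.1500 1.8080
76.8082 45.9083 18.0683 3.4058 0.0000
88.4761 61.9092 28.5062 6.4156 0.0000 0.0000
97.6136 76.8082 43.2816 12.0853 0.0000 0.0000 0.0000
104.7695 88.4761 61.9092 22.7655 0.0000 0.0000 0.0000 0.0000
110.3735 97.6136 76.8082 42.8842 0.0000 0.0000 0.0000 0.0000 0.0000

Δt=0.24788  u=1.27692  d=0.78313  q=0.46292  discount=0.98842
step 8 (expiry): payoffs max(K−S,0) = 110.3735 97.6136 76.8082 42.8842 0.0000 0.0000 0.0000 0.0000 0.0000
step 7: (k=7,j=0): S=25.8405, (K−S)⁺=104.7695, hold=103.2567 ⇒ V=104.7695 exercise | (k=7,j=1): S=42.1339, (K−S)⁺=88.4761, hold=86.9633 ⇒ V=88.4761 exercise | (k=7,j=2): S=68.7008, (K−S)⁺=61.9092, hold=60.3964 ⇒ V=61.9092 exercise | (k=7,j=3): S=112.0192, (K−S)⁺=18.5908, hold=22.7655 ⇒ V=22.7655 continue | (k=7,j=4): S=182.6513, (K−S)⁺=0.0000, hold=0.0000 ⇒ V=0.0000 continue | (k=7,j=5): S=297.8195, (K−S)⁺=0.0000, hold=0.0000 ⇒ V=0.0000 continue | (k=7,j=6): S=485.6054, (K−S)⁺=0.0000, hold=0.0000 ⇒ V=0.0000 continue | (k=7,j=7): S=791.7970, (K−S)⁺=0.0000, hold=0.0000 ⇒ V=0.0000 continue  boundary S*=68.7008
step 6: (k=6,j=0): S=32.9964, (K−S)⁺=97.6136, hold=96.1008 ⇒ V=97.6136 exercise | (k=6,j=1): S=53.8018, (K−S)⁺=76.8082, hold=75.2954 ⇒ V=76.8082 exercise | (k=6,j=2): S=87.7258, (K−S)⁺=42.8842, hold=43.2816 ⇒ V=43.2816 continue | (k=6,j=3): S=143.0400, (K−S)⁺=0.0000, hold=12.0853 ⇒ V=12.0853 continue | (k=6,j=4): S=233.2319, (K−S)⁺=0.0000, hold=0.0000 ⇒ V=0.0000 continue | (k=6,j=5): S=380.2930, (K−S)⁺=0.0000, hold=0.0000 ⇒ V=0.0000 continue | (k=6,j=6): S=620.0814, (K−S)⁺=0.0000, hold=0.0000 ⇒ V=0.0000 continue  boundary S*=53.8018
step 5: (k=5,j=0): S=42.1339, (K−S)⁺=88.4761, hold=86.9633 ⇒ V=88.4761 exercise | (k=5,j=1): S=68.7008, (K−S)⁺=61.9092, hold=60.5782 ⇒ V=61.9092 exercise | (k=5,j=2): S=112.0192, (K−S)⁺=18.5908, hold=28.5062 ⇒ V=28.5062 continue | (k=5,j=3): S=182.6513, (K−S)⁺=0.0000, hold=6.4156 ⇒ V=6.4156 continue | (k=5,j=4): S=297.8195, (K−S)⁺=0.0000, hold=0.0000 ⇒ V=0.0000 continue | (k=5,j=5): S=485.6054, (K−S)⁺=0.0000, hold=0.0000 ⇒ V=0.0000 continue  boundary S*=68.7008
step 4: (k=4,j=0): S=53.8018, (K−S)⁺=76.8082, hold=75.2954 ⇒ V=76.8082 exercise | (k=4,j=1): S=87.7258, (K−S)⁺=42.8842, hold=45.9083 ⇒ V=45.9083 continue | (k=4,j=2): S=143.0400, (K−S)⁺=0.0000, hold=18.0683 ⇒ V=18.0683 continue | (k=4,j=3): S=233.2319, (K−S)⁺=0.0000, hold=3.4058 ⇒ V=3.4058 continue | (k=4,j=4): S=380.2930, (K−S)⁺=0.0000, hold=0.0000 ⇒ V=0.0000 continue  boundary S*=53.8018
step 3: (k=3,j=0): S=68.7008, (K−S)⁺=61.9092, hold=61.7801 ⇒ V=61.9092 exercise | (k=3,j=1): S=112.0192, (K−S)⁺=18.5908, hold=32.6381 ⇒ V=32.6381 continue | (k=3,j=2): S=182.6513, (K−S)⁺=0.0000, hold=11.1500 ⇒ V=11.1500 continue | (k=3,j=3): S=297.8195, (K−S)⁺=0.0000, hold=1.8080 ⇒ V=1.8080 continue  boundary S*=68.7008
step 2: (k=2,j=0): S=87.7258, (K−S)⁺=42.8842, hold=47.7989 ⇒ V=47.7989 continue | (k=2,j=1): S=143.0400, (K−S)⁺=0.0000, hold=22.4280 ⇒ V=22.4280 continue | (k=2,j=2): S=233.2319, (K−S)⁺=0.0000, hold=6.7464 ⇒ V=6.7464 continue  boundary S*=-
step 1: (k=1,j=0): S=112.0192, (K−S)⁺=18.5908, hold=35.6366 ⇒ V=35.6366 continue | (k=1,j=1): S=182.6513, (K−S)⁺=0.0000, hold=14.9930 ⇒ V=14.9930 continue  boundary S*=-
step 0: (k=0,j=0): S=143.0400, (K−S)⁺=0.0000, hold=25.7782 ⇒ V=25.7782 continue  boundary S*=-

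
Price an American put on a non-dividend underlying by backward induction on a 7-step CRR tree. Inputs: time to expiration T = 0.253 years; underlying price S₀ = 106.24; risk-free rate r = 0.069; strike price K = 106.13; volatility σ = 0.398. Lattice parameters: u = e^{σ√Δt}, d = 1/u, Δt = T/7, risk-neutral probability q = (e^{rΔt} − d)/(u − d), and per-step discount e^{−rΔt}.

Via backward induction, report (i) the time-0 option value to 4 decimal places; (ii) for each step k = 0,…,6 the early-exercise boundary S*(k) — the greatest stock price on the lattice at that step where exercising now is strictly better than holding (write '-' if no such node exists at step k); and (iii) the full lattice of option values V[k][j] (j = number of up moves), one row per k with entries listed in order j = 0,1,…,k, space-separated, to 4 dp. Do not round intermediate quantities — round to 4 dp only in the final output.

price = 7.9111
boundary = - - - - 78.4955 84.6653 91.3201
tree:
7.9111
11.4323 4.3953
15.9796 6.8980 1.8902
21.4852 10.5007 3.2948 0.4815
27.6345 15.3837 5.6228 0.9607 0.0000
33.3547 21.4647 9.3208 1.9170 0.0000 0.0000
38.6581 27.6345 14.8099 3.8250 0.0000 0.0000 0.0000
43.5750 33.3547 21.4647 7.6320 0.0000 0.0000 0.0000 0.0000

Δt=0.03614, u=1.07860, d=0.92713, q=0.49758, disc=e^(-rΔt)=0.99751
k=7 terminal: V=max(K-S,0) → 43.5750 33.3547 21.4647 7.6320 0.0000 0.0000 0.0000 0.0000
k=6: j=0 S=67.4719 intr=38.6581 cont=38.3937 V=38.6581[EX]; j=1 S=78.4955 intr=27.6345 cont=27.3702 V=27.6345[EX]; j=2 S=91.3201 intr=14.8099 cont=14.5456 V=14.8099[EX]; j=3 S=106.2400 intr=0.0000 cont=3.8250 V=3.8250[hold]; j=4 S=123.5975 intr=0.0000 cont=0.0000 V=0.0000[hold]; j=5 S=143.7909 intr=0.0000 cont=0.0000 V=0.0000[hold]; j=6 S=167.2835 intr=0.0000 cont=0.0000 V=0.0000[hold]  S*(6)=91.3201
k=5: j=0 S=72.7753 intr=33.3547 cont=33.0904 V=33.3547[EX]; j=1 S=84.6653 intr=21.4647 cont=21.2003 V=21.4647[EX]; j=2 S=98.4980 intr=7.6320 cont=9.3208 V=9.3208[hold]; j=3 S=114.5906 intr=0.0000 cont=1.9170 V=1.9170[hold]; j=4 S=133.3124 intr=0.0000 cont=0.0000 V=0.0000[hold]; j=5 S=155.0930 intr=0.0000 cont=0.0000 V=0.0000[hold]  S*(5)=84.6653
k=4: j=0 S=78.4955 intr=27.6345 cont=27.3702 V=27.6345[EX]; j=1 S=91.3201 intr=14.8099 cont=15.3837 V=15.3837[hold]; j=2 S=106.2400 intr=0.0000 cont=5.6228 V=5.6228[hold]; j=3 S=123.5975 intr=0.0000 cont=0.9607 V=0.9607[hold]; j=4 S=143.7909 intr=0.0000 cont=0.0000 V=0.0000[hold]  S*(4)=78.4955
k=3: j=0 S=84.6653 intr=21.4647 cont=21.4852 V=21.4852[hold]; j=1 S=98.4980 intr=7.6320 cont=10.5007 V=10.5007[hold]; j=2 S=114.5906 intr=0.0000 cont=3.2948 V=3.2948[hold]; j=3 S=133.3124 intr=0.0000 cont=0.4815 V=0.4815[hold]  S*(3)=-
k=2: j=0 S=91.3201 intr=14.8099 cont=15.9796 V=15.9796[hold]; j=1 S=106.2400 intr=0.0000 cont=6.8980 V=6.8980[hold]; j=2 S=123.5975 intr=0.0000 cont=1.8902 V=1.8902[hold]  S*(2)=-
k=1: j=0 S=98.4980 intr=7.6320 cont=11.4323 V=11.4323[hold]; j=1 S=114.5906 intr=0.0000 cont=4.3953 V=4.3953[hold]  S*(1)=-
k=0: j=0 S=106.2400 intr=0.0000 cont=7.9111 V=7.9111[hold]  S*(0)=-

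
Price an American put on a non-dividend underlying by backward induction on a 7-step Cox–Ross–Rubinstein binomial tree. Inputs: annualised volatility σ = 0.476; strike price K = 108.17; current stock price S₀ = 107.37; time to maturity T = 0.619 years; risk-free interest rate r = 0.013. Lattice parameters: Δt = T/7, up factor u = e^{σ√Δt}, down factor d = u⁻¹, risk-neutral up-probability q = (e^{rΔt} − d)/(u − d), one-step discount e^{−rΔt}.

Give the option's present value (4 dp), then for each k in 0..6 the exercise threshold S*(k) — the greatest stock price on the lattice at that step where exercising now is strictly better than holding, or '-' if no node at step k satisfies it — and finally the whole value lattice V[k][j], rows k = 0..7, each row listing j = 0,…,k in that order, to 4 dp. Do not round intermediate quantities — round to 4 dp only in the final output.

params: Δt=0.08843 u=1.15206 d=0.86801 q=0.46872 e^(-rΔt)=0.99885
t_7 payoffs: 68.3071 55.2627 37.9497 14.9714 0.0000 0.0000 0.0000 0.0000
t_6: node(6,0) S=45.9243 payoff=62.2457 vs cont=62.1215 → 62.2457 [stop]  node(6,1) S=60.9522 payoff=47.2178 vs cont=47.0936 → 47.2178 [stop]  node(6,2) S=80.8977 payoff=27.2723 vs cont=27.1480 → 27.2723 [stop]  node(6,3) S=107.3700 payoff=0.8000 vs cont=7.9448 → 7.9448 [wait]  node(6,4) S=142.5049 payoff=0.0000 vs cont=0.0000 → 0.0000 [wait]  node(6,5) S=189.1371 payoff=0.0000 vs cont=0.0000 → 0.0000 [wait]  node(6,6) S=251.0289 payoff=0.0000 vs cont=0.0000 → 0.0000 [wait]  ⇒ S*(6)=80.8977
t_5: node(5,0) S=52.9073 payoff=55.2627 vs cont=55.1384 → 55.2627 [stop]  node(5,1) S=70.2203 payoff=37.9497 vs cont=37.8254 → 37.9497 [stop]  node(5,2) S=93.1986 payoff=14.9714 vs cont=18.1922 → 18.1922 [wait]  node(5,3) S=123.6962 payoff=0.0000 vs cont=4.2161 → 4.2161 [wait]  node(5,4) S=164.1736 payoff=0.0000 vs cont=0.0000 → 0.0000 [wait]  node(5,5) S=217.8965 payoff=0.0000 vs cont=0.0000 → 0.0000 [wait]  ⇒ S*(5)=70.2203
t_4: node(4,0) S=60.9522 payoff=47.2178 vs cont=47.0936 → 47.2178 [stop]  node(4,1) S=80.8977 payoff=27.2723 vs cont=28.6560 → 28.6560 [wait]  node(4,2) S=107.3700 payoff=0.8000 vs cont=11.6279 → 11.6279 [wait]  node(4,3) S=142.5049 payoff=0.0000 vs cont=2.2373 → 2.2373 [wait]  node(4,4) S=189.1371 payoff=0.0000 vs cont=0.0000 → 0.0000 [wait]  ⇒ S*(4)=60.9522
t_3: node(3,0) S=70.2203 payoff=37.9497 vs cont=38.4732 → 38.4732 [wait]  node(3,1) S=93.1986 payoff=14.9714 vs cont=20.6508 → 20.6508 [wait]  node(3,2) S=123.6962 payoff=0.0000 vs cont=7.2180 → 7.2180 [wait]  node(3,3) S=164.1736 payoff=0.0000 vs cont=1.1873 → 1.1873 [wait]  ⇒ S*(3)=-
t_2: node(2,0) S=80.8977 payoff=27.2723 vs cont=30.0849 → 30.0849 [wait]  node(2,1) S=107.3700 payoff=0.8000 vs cont=14.3381 → 14.3381 [wait]  node(2,2) S=142.5049 payoff=0.0000 vs cont=4.3862 → 4.3862 [wait]  ⇒ S*(2)=-
t_1: node(1,0) S=93.1986 payoff=14.9714 vs cont=22.6779 → 22.6779 [wait]  node(1,1) S=123.6962 payoff=0.0000 vs cont=9.6623 → 9.6623 [wait]  ⇒ S*(1)=-
t_0: node(0,0) S=107.3700 payoff=0.8000 vs cont=16.5582 → 16.5582 [wait]  ⇒ S*(0)=-

price = 16.5582
boundary = - - - - 60.9522 70.2203 80.8977
tree:
16.5582
22.6779 9.6623
30.0849 14.3381 4.3862
38.4732 20.6508 7.2180 1.1873
47.2178 28.6560 11.6279 2.2373 0.0000
55.2627 37.9497 18.1922 4.2161 0.0000 0.0000
62.2457 47.2178 27.2723 7.9448 0.0000 0.0000 0.0000
68.3071 55.2627 37.9497 14.9714 0.0000 0.0000 0.0000 0.0000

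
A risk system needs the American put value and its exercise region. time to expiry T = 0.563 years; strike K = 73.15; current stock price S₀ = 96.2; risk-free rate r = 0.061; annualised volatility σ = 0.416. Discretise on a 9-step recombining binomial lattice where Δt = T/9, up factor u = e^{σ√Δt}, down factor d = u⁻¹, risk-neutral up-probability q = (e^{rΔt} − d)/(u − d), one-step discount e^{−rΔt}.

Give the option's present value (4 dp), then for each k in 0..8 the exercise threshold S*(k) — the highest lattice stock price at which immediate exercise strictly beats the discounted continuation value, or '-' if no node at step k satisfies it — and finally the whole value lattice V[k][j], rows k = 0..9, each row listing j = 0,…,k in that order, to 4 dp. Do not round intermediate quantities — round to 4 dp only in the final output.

price = 2.2708
boundary = - - - - - - 51.5294 57.1797 63.4495
tree:
2.2708
3.5432 0.9765
5.4132 1.6426 0.2973
8.0651 2.7210 0.5434 0.0459
11.6576 4.4237 0.9865 0.0907 0.0000
16.2390 7.0243 1.7767 0.1794 0.0000 0.0000
21.6206 10.8163 3.1691 0.3548 0.0000 0.0000 0.0000
26.7126 15.9703 5.5861 0.7016 0.0000 0.0000 0.0000 0.0000
31.3013 21.6206 9.7005 1.3872 0.0000 0.0000 0.0000 0.0000 0.0000
35.4367 26.7126 15.9703 2.7431 0.0000 0.0000 0.0000 0.0000 0.0000 0.0000

Δt=0.06256, u=1.10965, d=0.90118, q=0.49235, disc=e^(-rΔt)=0.99619
k=9 terminal: V=max(K-S,0) → 35.4367 26.7126 15.9703 2.7431 0.0000 0.0000 0.0000 0.0000 0.0000 0.0000
k=8: j=0 S=41.8487 intr=31.3013 cont=31.0227 V=31.3013[EX]; j=1 S=51.5294 intr=21.6206 cont=21.3420 V=21.6206[EX]; j=2 S=63.4495 intr=9.7005 cont=9.4219 V=9.7005[EX]; j=3 S=78.1271 intr=0.0000 cont=1.3872 V=1.3872[hold]; j=4 S=96.2000 intr=0.0000 cont=0.0000 V=0.0000[hold]; j=5 S=118.4537 intr=0.0000 cont=0.0000 V=0.0000[hold]; j=6 S=145.8552 intr=0.0000 cont=0.0000 V=0.0000[hold]; j=7 S=179.5954 intr=0.0000 cont=0.0000 V=0.0000[hold]; j=8 S=221.1407 intr=0.0000 cont=0.0000 V=0.0000[hold]  S*(8)=63.4495
k=7: j=0 S=46.4374 intr=26.7126 cont=26.4340 V=26.7126[EX]; j=1 S=57.1797 intr=15.9703 cont=15.6917 V=15.9703[EX]; j=2 S=70.4069 intr=2.7431 cont=5.5861 V=5.5861[hold]; j=3 S=86.6939 intr=0.0000 cont=0.7016 V=0.7016[hold]; j=4 S=106.7485 intr=0.0000 cont=0.0000 V=0.0000[hold]; j=5 S=131.4423 intr=0.0000 cont=0.0000 V=0.0000[hold]; j=6 S=161.8485 intr=0.0000 cont=0.0000 V=0.0000[hold]; j=7 S=199.2884 intr=0.0000 cont=0.0000 V=0.0000[hold]  S*(7)=57.1797
k=6: j=0 S=51.5294 intr=21.6206 cont=21.3420 V=21.6206[EX]; j=1 S=63.4495 intr=9.7005 cont=10.8163 V=10.8163[hold]; j=2 S=78.1271 intr=0.0000 cont=3.1691 V=3.1691[hold]; j=3 S=96.2000 intr=0.0000 cont=0.3548 V=0.3548[hold]; j=4 S=118.4537 intr=0.0000 cont=0.0000 V=0.0000[hold]; j=5 S=145.8552 intr=0.0000 cont=0.0000 V=0.0000[hold]; j=6 S=179.5954 intr=0.0000 cont=0.0000 V=0.0000[hold]  S*(6)=51.5294
k=5: j=0 S=57.1797 intr=15.9703 cont=16.2390 V=16.2390[hold]; j=1 S=70.4069 intr=2.7431 cont=7.0243 V=7.0243[hold]; j=2 S=86.6939 intr=0.0000 cont=1.7767 V=1.7767[hold]; j=3 S=106.7485 intr=0.0000 cont=0.1794 V=0.1794[hold]; j=4 S=131.4423 intr=0.0000 cont=0.0000 V=0.0000[hold]; j=5 S=161.8485 intr=0.0000 cont=0.0000 V=0.0000[hold]  S*(5)=-
k=4: j=0 S=63.4495 intr=9.7005 cont=11.6576 V=11.6576[hold]; j=1 S=78.1271 intr=0.0000 cont=4.4237 V=4.4237[hold]; j=2 S=96.2000 intr=0.0000 cont=0.9865 V=0.9865[hold]; j=3 S=118.4537 intr=0.0000 cont=0.0907 V=0.0907[hold]; j=4 S=145.8552 intr=0.0000 cont=0.0000 V=0.0000[hold]  S*(4)=-
k=3: j=0 S=70.4069 intr=2.7431 cont=8.0651 V=8.0651[hold]; j=1 S=86.6939 intr=0.0000 cont=2.7210 V=2.7210[hold]; j=2 S=106.7485 intr=0.0000 cont=0.5434 V=0.5434[hold]; j=3 S=131.4423 intr=0.0000 cont=0.0459 V=0.0459[hold]  S*(3)=-
k=2: j=0 S=78.1271 intr=0.0000 cont=5.4132 V=5.4132[hold]; j=1 S=96.2000 intr=0.0000 cont=1.6426 V=1.6426[hold]; j=2 S=118.4537 intr=0.0000 cont=0.2973 V=0.2973[hold]  S*(2)=-
k=1: j=0 S=86.6939 intr=0.0000 cont=3.5432 V=3.5432[hold]; j=1 S=106.7485 intr=0.0000 cont=0.9765 V=0.9765[hold]  S*(1)=-
k=0: j=0 S=96.2000 intr=0.0000 cont=2.2708 V=2.2708[hold]  S*(0)=-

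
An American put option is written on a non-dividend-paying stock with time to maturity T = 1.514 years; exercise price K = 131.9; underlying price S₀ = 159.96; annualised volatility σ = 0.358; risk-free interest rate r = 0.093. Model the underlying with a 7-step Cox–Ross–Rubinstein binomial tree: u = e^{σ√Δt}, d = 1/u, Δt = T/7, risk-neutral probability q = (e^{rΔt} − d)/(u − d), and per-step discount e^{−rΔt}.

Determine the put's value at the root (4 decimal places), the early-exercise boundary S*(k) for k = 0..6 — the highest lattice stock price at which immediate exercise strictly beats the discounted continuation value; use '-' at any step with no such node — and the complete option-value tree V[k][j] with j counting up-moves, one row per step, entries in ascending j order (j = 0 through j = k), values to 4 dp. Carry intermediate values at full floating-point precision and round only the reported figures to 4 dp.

Δt=0.21629, u=1.18116, d=0.84663, q=0.51921, disc=e^(-rΔt)=0.98009
k=7 terminal: V=max(K-S,0) → 82.0275 62.3214 34.8289 0.0000 0.0000 0.0000 0.0000 0.0000
k=6: j=0 S=58.9072 intr=72.9928 cont=70.3662 V=72.9928[EX]; j=1 S=82.1832 intr=49.7168 cont=47.0902 V=49.7168[EX]; j=2 S=114.6561 intr=17.2439 cont=16.4119 V=17.2439[EX]; j=3 S=159.9600 intr=0.0000 cont=0.0000 V=0.0000[hold]; j=4 S=223.1648 intr=0.0000 cont=0.0000 V=0.0000[hold]; j=5 S=311.3436 intr=0.0000 cont=0.0000 V=0.0000[hold]; j=6 S=434.3645 intr=0.0000 cont=0.0000 V=0.0000[hold]  S*(6)=114.6561
k=5: j=0 S=69.5786 intr=62.3214 cont=59.6948 V=62.3214[EX]; j=1 S=97.0711 intr=34.8289 cont=32.2023 V=34.8289[EX]; j=2 S=135.4267 intr=0.0000 cont=8.1256 V=8.1256[hold]; j=3 S=188.9377 intr=0.0000 cont=0.0000 V=0.0000[hold]; j=4 S=263.5924 intr=0.0000 cont=0.0000 V=0.0000[hold]; j=5 S=367.7453 intr=0.0000 cont=0.0000 V=0.0000[hold]  S*(5)=97.0711
k=4: j=0 S=82.1832 intr=49.7168 cont=47.0902 V=49.7168[EX]; j=1 S=114.6561 intr=17.2439 cont=20.5468 V=20.5468[hold]; j=2 S=159.9600 intr=0.0000 cont=3.8289 V=3.8289[hold]; j=3 S=223.1648 intr=0.0000 cont=0.0000 V=0.0000[hold]; j=4 S=311.3436 intr=0.0000 cont=0.0000 V=0.0000[hold]  S*(4)=82.1832
k=3: j=0 S=97.0711 intr=34.8289 cont=33.8830 V=34.8289[EX]; j=1 S=135.4267 intr=0.0000 cont=11.6304 V=11.6304[hold]; j=2 S=188.9377 intr=0.0000 cont=1.8042 V=1.8042[hold]; j=3 S=263.5924 intr=0.0000 cont=0.0000 V=0.0000[hold]  S*(3)=97.0711
k=2: j=0 S=114.6561 intr=17.2439 cont=22.3303 V=22.3303[hold]; j=1 S=159.9600 intr=0.0000 cont=6.3986 V=6.3986[hold]; j=2 S=223.1648 intr=0.0000 cont=0.8502 V=0.8502[hold]  S*(2)=-
k=1: j=0 S=135.4267 intr=0.0000 cont=13.7784 V=13.7784[hold]; j=1 S=188.9377 intr=0.0000 cont=3.4477 V=3.4477[hold]  S*(1)=-
k=0: j=0 S=159.9600 intr=0.0000 cont=8.2471 V=8.2471[hold]  S*(0)=-

price = 8.2471
boundary = - - - 97.0711 82.1832 97.0711 114.6561
tree:
8.2471
13.7784 3.4477
22.3303 6.3986 0.8502
34.8289 11.6304 1.8042 0.0000
49.7168 20.5468 3.8289 0.0000 0.0000
62.3214 34.8289 8.1256 0.0000 0.0000 0.0000
72.9928 49.7168 17.2439 0.0000 0.0000 0.0000 0.0000
82.0275 62.3214 34.8289 0.0000 0.0000 0.0000 0.0000 0.0000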